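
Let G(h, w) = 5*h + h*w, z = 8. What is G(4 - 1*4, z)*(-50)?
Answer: 0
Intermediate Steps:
G(4 - 1*4, z)*(-50) = ((4 - 1*4)*(5 + 8))*(-50) = ((4 - 4)*13)*(-50) = (0*13)*(-50) = 0*(-50) = 0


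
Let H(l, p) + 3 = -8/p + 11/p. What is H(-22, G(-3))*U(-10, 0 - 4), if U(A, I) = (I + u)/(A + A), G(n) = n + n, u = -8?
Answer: -21/10 ≈ -2.1000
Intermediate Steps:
G(n) = 2*n
U(A, I) = (-8 + I)/(2*A) (U(A, I) = (I - 8)/(A + A) = (-8 + I)/((2*A)) = (-8 + I)*(1/(2*A)) = (-8 + I)/(2*A))
H(l, p) = -3 + 3/p (H(l, p) = -3 + (-8/p + 11/p) = -3 + 3/p)
H(-22, G(-3))*U(-10, 0 - 4) = (-3 + 3/((2*(-3))))*((½)*(-8 + (0 - 4))/(-10)) = (-3 + 3/(-6))*((½)*(-⅒)*(-8 - 4)) = (-3 + 3*(-⅙))*((½)*(-⅒)*(-12)) = (-3 - ½)*(⅗) = -7/2*⅗ = -21/10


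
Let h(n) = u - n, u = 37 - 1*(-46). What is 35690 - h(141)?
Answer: 35748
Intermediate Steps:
u = 83 (u = 37 + 46 = 83)
h(n) = 83 - n
35690 - h(141) = 35690 - (83 - 1*141) = 35690 - (83 - 141) = 35690 - 1*(-58) = 35690 + 58 = 35748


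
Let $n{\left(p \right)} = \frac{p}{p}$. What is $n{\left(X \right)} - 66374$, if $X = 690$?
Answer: $-66373$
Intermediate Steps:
$n{\left(p \right)} = 1$
$n{\left(X \right)} - 66374 = 1 - 66374 = -66373$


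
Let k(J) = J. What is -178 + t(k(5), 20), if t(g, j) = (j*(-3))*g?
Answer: -478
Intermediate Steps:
t(g, j) = -3*g*j (t(g, j) = (-3*j)*g = -3*g*j)
-178 + t(k(5), 20) = -178 - 3*5*20 = -178 - 300 = -478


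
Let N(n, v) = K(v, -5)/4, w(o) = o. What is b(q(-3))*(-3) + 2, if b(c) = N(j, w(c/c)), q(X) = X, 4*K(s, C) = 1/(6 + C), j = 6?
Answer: 29/16 ≈ 1.8125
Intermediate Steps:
K(s, C) = 1/(4*(6 + C))
N(n, v) = 1/16 (N(n, v) = (1/(4*(6 - 5)))/4 = ((¼)/1)*(¼) = ((¼)*1)*(¼) = (¼)*(¼) = 1/16)
b(c) = 1/16
b(q(-3))*(-3) + 2 = (1/16)*(-3) + 2 = -3/16 + 2 = 29/16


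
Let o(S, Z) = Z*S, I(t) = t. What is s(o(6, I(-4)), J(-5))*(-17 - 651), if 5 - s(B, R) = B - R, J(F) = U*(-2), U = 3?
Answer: -15364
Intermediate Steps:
J(F) = -6 (J(F) = 3*(-2) = -6)
o(S, Z) = S*Z
s(B, R) = 5 + R - B (s(B, R) = 5 - (B - R) = 5 + (R - B) = 5 + R - B)
s(o(6, I(-4)), J(-5))*(-17 - 651) = (5 - 6 - 6*(-4))*(-17 - 651) = (5 - 6 - 1*(-24))*(-668) = (5 - 6 + 24)*(-668) = 23*(-668) = -15364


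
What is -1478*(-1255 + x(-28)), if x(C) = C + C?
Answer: 1937658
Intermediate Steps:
x(C) = 2*C
-1478*(-1255 + x(-28)) = -1478*(-1255 + 2*(-28)) = -1478*(-1255 - 56) = -1478*(-1311) = 1937658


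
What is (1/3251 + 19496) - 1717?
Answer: 57799530/3251 ≈ 17779.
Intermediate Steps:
(1/3251 + 19496) - 1717 = 63381497/3251 - 1717 = 57799530/3251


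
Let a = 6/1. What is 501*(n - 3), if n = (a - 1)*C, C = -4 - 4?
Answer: -21543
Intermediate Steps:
a = 6 (a = 6*1 = 6)
C = -8
n = -40 (n = (6 - 1)*(-8) = 5*(-8) = -40)
501*(n - 3) = 501*(-40 - 3) = 501*(-43) = -21543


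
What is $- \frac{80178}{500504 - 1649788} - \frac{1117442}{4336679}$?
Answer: $- \frac{468275981333}{2492037893918} \approx -0.18791$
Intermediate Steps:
$- \frac{80178}{500504 - 1649788} - \frac{1117442}{4336679} = - \frac{80178}{-1149284} - \frac{1117442}{4336679} = \left(-80178\right) \left(- \frac{1}{1149284}\right) - \frac{1117442}{4336679} = \frac{40089}{574642} - \frac{1117442}{4336679} = - \frac{468275981333}{2492037893918}$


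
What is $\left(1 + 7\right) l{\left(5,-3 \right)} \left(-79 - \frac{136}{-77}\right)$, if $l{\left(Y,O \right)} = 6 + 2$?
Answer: $- \frac{380608}{77} \approx -4943.0$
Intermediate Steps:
$l{\left(Y,O \right)} = 8$
$\left(1 + 7\right) l{\left(5,-3 \right)} \left(-79 - \frac{136}{-77}\right) = \left(1 + 7\right) 8 \left(-79 - \frac{136}{-77}\right) = 8 \cdot 8 \left(-79 - - \frac{136}{77}\right) = 64 \left(-79 + \frac{136}{77}\right) = 64 \left(- \frac{5947}{77}\right) = - \frac{380608}{77}$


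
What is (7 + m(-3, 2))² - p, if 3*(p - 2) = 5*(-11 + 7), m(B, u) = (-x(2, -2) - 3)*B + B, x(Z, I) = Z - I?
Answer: 1889/3 ≈ 629.67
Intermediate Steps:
m(B, u) = -6*B (m(B, u) = (-(2 - 1*(-2)) - 3)*B + B = (-(2 + 2) - 3)*B + B = (-1*4 - 3)*B + B = (-4 - 3)*B + B = -7*B + B = -6*B)
p = -14/3 (p = 2 + (5*(-11 + 7))/3 = 2 + (5*(-4))/3 = 2 + (⅓)*(-20) = 2 - 20/3 = -14/3 ≈ -4.6667)
(7 + m(-3, 2))² - p = (7 - 6*(-3))² - 1*(-14/3) = (7 + 18)² + 14/3 = 25² + 14/3 = 625 + 14/3 = 1889/3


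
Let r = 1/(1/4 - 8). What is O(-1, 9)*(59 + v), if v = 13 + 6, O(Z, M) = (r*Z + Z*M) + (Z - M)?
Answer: -45630/31 ≈ -1471.9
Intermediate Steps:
r = -4/31 (r = 1/(1/4 - 8) = 1/(-31/4) = -4/31 ≈ -0.12903)
O(Z, M) = -M + 27*Z/31 + M*Z (O(Z, M) = (-4*Z/31 + Z*M) + (Z - M) = (-4*Z/31 + M*Z) + (Z - M) = -M + 27*Z/31 + M*Z)
v = 19
O(-1, 9)*(59 + v) = (-1*9 + (27/31)*(-1) + 9*(-1))*(59 + 19) = (-9 - 27/31 - 9)*78 = -585/31*78 = -45630/31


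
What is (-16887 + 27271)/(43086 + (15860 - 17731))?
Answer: 10384/41215 ≈ 0.25195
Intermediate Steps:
(-16887 + 27271)/(43086 + (15860 - 17731)) = 10384/(43086 - 1871) = 10384/41215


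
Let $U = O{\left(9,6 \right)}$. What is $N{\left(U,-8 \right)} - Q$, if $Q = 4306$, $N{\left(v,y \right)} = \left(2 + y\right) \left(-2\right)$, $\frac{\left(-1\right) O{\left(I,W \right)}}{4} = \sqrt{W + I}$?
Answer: $-4294$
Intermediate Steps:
$O{\left(I,W \right)} = - 4 \sqrt{I + W}$ ($O{\left(I,W \right)} = - 4 \sqrt{W + I} = - 4 \sqrt{I + W}$)
$U = - 4 \sqrt{15}$ ($U = - 4 \sqrt{9 + 6} = - 4 \sqrt{15} \approx -15.492$)
$N{\left(v,y \right)} = -4 - 2 y$
$N{\left(U,-8 \right)} - Q = \left(-4 - -16\right) - 4306 = \left(-4 + 16\right) - 4306 = 12 - 4306 = -4294$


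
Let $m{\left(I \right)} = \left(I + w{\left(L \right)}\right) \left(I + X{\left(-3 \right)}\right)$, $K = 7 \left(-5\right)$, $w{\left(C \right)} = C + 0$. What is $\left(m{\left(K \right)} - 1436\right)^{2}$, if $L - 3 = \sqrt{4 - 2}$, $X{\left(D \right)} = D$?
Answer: $51288 + 16720 \sqrt{2} \approx 74934.0$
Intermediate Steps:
$L = 3 + \sqrt{2}$ ($L = 3 + \sqrt{4 - 2} = 3 + \sqrt{2} \approx 4.4142$)
$w{\left(C \right)} = C$
$K = -35$
$m{\left(I \right)} = \left(-3 + I\right) \left(3 + I + \sqrt{2}\right)$ ($m{\left(I \right)} = \left(I + \left(3 + \sqrt{2}\right)\right) \left(I - 3\right) = \left(3 + I + \sqrt{2}\right) \left(-3 + I\right) = \left(-3 + I\right) \left(3 + I + \sqrt{2}\right)$)
$\left(m{\left(K \right)} - 1436\right)^{2} = \left(\left(-9 + \left(-35\right)^{2} - 3 \sqrt{2} - 35 \sqrt{2}\right) - 1436\right)^{2} = \left(\left(-9 + 1225 - 3 \sqrt{2} - 35 \sqrt{2}\right) - 1436\right)^{2} = \left(\left(1216 - 38 \sqrt{2}\right) - 1436\right)^{2} = \left(-220 - 38 \sqrt{2}\right)^{2}$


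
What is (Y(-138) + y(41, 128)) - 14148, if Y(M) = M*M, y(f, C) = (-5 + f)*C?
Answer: 9504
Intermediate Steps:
y(f, C) = C*(-5 + f)
Y(M) = M**2
(Y(-138) + y(41, 128)) - 14148 = ((-138)**2 + 128*(-5 + 41)) - 14148 = (19044 + 128*36) - 14148 = (19044 + 4608) - 14148 = 23652 - 14148 = 9504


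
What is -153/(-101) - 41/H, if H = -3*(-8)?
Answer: -469/2424 ≈ -0.19348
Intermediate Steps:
H = 24
-153/(-101) - 41/H = -153/(-101) - 41/24 = -153*(-1/101) - 41*1/24 = 153/101 - 41/24 = -469/2424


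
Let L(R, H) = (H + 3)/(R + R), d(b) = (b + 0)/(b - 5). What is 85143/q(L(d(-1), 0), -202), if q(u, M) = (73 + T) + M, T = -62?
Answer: -85143/191 ≈ -445.77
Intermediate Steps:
d(b) = b/(-5 + b)
L(R, H) = (3 + H)/(2*R) (L(R, H) = (3 + H)/((2*R)) = (3 + H)*(1/(2*R)) = (3 + H)/(2*R))
q(u, M) = 11 + M (q(u, M) = (73 - 62) + M = 11 + M)
85143/q(L(d(-1), 0), -202) = 85143/(11 - 202) = 85143/(-191) = 85143*(-1/191) = -85143/191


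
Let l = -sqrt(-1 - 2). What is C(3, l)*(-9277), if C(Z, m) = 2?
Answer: -18554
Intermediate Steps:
l = -I*sqrt(3) (l = -sqrt(-3) = -I*sqrt(3) ≈ -1.732*I)
C(3, l)*(-9277) = 2*(-9277) = -18554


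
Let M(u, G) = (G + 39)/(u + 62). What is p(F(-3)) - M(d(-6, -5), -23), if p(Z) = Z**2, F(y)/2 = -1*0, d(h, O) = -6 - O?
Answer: -16/61 ≈ -0.26230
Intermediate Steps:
F(y) = 0 (F(y) = 2*(-1*0) = 2*0 = 0)
M(u, G) = (39 + G)/(62 + u)
p(F(-3)) - M(d(-6, -5), -23) = 0**2 - (39 - 23)/(62 + (-6 - 1*(-5))) = 0 - 16/(62 + (-6 + 5)) = 0 - 16/(62 - 1) = 0 - 16/61 = -16/61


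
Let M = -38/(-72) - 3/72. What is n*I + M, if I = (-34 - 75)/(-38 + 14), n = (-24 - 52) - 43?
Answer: -19439/36 ≈ -539.97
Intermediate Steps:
n = -119 (n = -76 - 43 = -119)
I = 109/24 (I = -109/(-24) = -109*(-1/24) = 109/24 ≈ 4.5417)
M = 35/72 (M = -38*(-1/72) - 3*1/72 = 19/36 - 1/24 = 35/72 ≈ 0.48611)
n*I + M = -119*109/24 + 35/72 = -12971/24 + 35/72 = -19439/36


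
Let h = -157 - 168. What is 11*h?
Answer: -3575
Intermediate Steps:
h = -325
11*h = 11*(-325) = -3575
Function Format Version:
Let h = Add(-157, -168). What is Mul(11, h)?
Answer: -3575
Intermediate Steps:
h = -325
Mul(11, h) = Mul(11, -325) = -3575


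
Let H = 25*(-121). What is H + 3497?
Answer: 472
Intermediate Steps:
H = -3025
H + 3497 = -3025 + 3497 = 472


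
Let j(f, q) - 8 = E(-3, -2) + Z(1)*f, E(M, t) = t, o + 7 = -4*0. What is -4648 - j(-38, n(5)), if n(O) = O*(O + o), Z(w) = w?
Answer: -4616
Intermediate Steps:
o = -7 (o = -7 - 4*0 = -7 + 0 = -7)
n(O) = O*(-7 + O) (n(O) = O*(O - 7) = O*(-7 + O))
j(f, q) = 6 + f (j(f, q) = 8 + (-2 + 1*f) = 8 + (-2 + f) = 6 + f)
-4648 - j(-38, n(5)) = -4648 - (6 - 38) = -4648 - 1*(-32) = -4648 + 32 = -4616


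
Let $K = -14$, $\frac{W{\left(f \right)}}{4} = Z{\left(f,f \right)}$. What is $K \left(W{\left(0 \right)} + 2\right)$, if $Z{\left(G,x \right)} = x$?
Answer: $-28$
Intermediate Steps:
$W{\left(f \right)} = 4 f$
$K \left(W{\left(0 \right)} + 2\right) = - 14 \left(4 \cdot 0 + 2\right) = - 14 \left(0 + 2\right) = \left(-14\right) 2 = -28$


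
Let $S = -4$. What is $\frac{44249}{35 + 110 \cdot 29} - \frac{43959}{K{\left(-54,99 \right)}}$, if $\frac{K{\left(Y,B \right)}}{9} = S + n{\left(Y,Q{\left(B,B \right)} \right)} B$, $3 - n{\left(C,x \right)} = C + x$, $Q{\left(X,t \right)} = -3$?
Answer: $\frac{82303363}{6381200} \approx 12.898$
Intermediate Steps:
$n{\left(C,x \right)} = 3 - C - x$ ($n{\left(C,x \right)} = 3 - \left(C + x\right) = 3 - C - x$)
$K{\left(Y,B \right)} = -36 + 9 B \left(6 - Y\right)$ ($K{\left(Y,B \right)} = 9 \left(-4 + \left(3 - Y - -3\right) B\right) = 9 \left(-4 + \left(3 - Y + 3\right) B\right) = 9 \left(-4 + \left(6 - Y\right) B\right) = 9 \left(-4 + B \left(6 - Y\right)\right) = -36 + 9 B \left(6 - Y\right)$)
$\frac{44249}{35 + 110 \cdot 29} - \frac{43959}{K{\left(-54,99 \right)}} = \frac{44249}{35 + 110 \cdot 29} - \frac{43959}{-36 - 891 \left(-6 - 54\right)} = \frac{44249}{35 + 3190} - \frac{43959}{-36 - 891 \left(-60\right)} = \frac{44249}{3225} - \frac{43959}{-36 + 53460} = 44249 \cdot \frac{1}{3225} - \frac{43959}{53424} = \frac{44249}{3225} - \frac{14653}{17808} = \frac{82303363}{6381200}$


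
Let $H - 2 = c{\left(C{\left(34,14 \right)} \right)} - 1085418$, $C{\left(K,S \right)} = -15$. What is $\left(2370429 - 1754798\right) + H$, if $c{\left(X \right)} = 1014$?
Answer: $-468771$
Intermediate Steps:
$H = -1084402$ ($H = 2 + \left(1014 - 1085418\right) = 2 - 1084404 = -1084402$)
$\left(2370429 - 1754798\right) + H = \left(2370429 - 1754798\right) - 1084402 = 615631 - 1084402 = -468771$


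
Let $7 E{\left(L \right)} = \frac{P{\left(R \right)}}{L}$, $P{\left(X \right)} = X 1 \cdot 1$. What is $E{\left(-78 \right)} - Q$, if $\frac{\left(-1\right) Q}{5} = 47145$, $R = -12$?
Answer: $\frac{21450977}{91} \approx 2.3573 \cdot 10^{5}$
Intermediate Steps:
$Q = -235725$ ($Q = \left(-5\right) 47145 = -235725$)
$P{\left(X \right)} = X$ ($P{\left(X \right)} = X 1 = X$)
$E{\left(L \right)} = - \frac{12}{7 L}$ ($E{\left(L \right)} = \frac{\left(-12\right) \frac{1}{L}}{7} = - \frac{12}{7 L}$)
$E{\left(-78 \right)} - Q = - \frac{12}{7 \left(-78\right)} - -235725 = \left(- \frac{12}{7}\right) \left(- \frac{1}{78}\right) + 235725 = \frac{2}{91} + 235725 = \frac{21450977}{91}$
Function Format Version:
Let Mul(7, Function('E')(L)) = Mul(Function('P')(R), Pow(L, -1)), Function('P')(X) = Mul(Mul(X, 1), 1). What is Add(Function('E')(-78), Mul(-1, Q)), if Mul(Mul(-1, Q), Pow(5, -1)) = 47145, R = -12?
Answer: Rational(21450977, 91) ≈ 2.3573e+5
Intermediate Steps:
Q = -235725 (Q = Mul(-5, 47145) = -235725)
Function('P')(X) = X (Function('P')(X) = Mul(X, 1) = X)
Function('E')(L) = Mul(Rational(-12, 7), Pow(L, -1)) (Function('E')(L) = Mul(Rational(1, 7), Mul(-12, Pow(L, -1))) = Mul(Rational(-12, 7), Pow(L, -1)))
Add(Function('E')(-78), Mul(-1, Q)) = Add(Mul(Rational(-12, 7), Pow(-78, -1)), Mul(-1, -235725)) = Add(Mul(Rational(-12, 7), Rational(-1, 78)), 235725) = Add(Rational(2, 91), 235725) = Rational(21450977, 91)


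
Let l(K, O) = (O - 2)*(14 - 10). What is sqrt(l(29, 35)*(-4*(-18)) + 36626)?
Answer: sqrt(46130) ≈ 214.78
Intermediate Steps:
l(K, O) = -8 + 4*O (l(K, O) = (-2 + O)*4 = -8 + 4*O)
sqrt(l(29, 35)*(-4*(-18)) + 36626) = sqrt((-8 + 4*35)*(-4*(-18)) + 36626) = sqrt((-8 + 140)*72 + 36626) = sqrt(132*72 + 36626) = sqrt(9504 + 36626) = sqrt(46130)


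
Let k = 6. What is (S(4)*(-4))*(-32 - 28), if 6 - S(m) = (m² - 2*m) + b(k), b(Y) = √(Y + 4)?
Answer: -480 - 240*√10 ≈ -1238.9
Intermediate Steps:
b(Y) = √(4 + Y)
S(m) = 6 - √10 - m² + 2*m (S(m) = 6 - ((m² - 2*m) + √(4 + 6)) = 6 - ((m² - 2*m) + √10) = 6 - (√10 + m² - 2*m) = 6 + (-√10 - m² + 2*m) = 6 - √10 - m² + 2*m)
(S(4)*(-4))*(-32 - 28) = ((6 - √10 - 1*4² + 2*4)*(-4))*(-32 - 28) = ((6 - √10 - 1*16 + 8)*(-4))*(-60) = ((6 - √10 - 16 + 8)*(-4))*(-60) = ((-2 - √10)*(-4))*(-60) = (8 + 4*√10)*(-60) = -480 - 240*√10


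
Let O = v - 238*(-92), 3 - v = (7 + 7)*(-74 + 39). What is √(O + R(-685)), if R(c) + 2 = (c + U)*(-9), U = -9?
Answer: √28633 ≈ 169.21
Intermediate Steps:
v = 493 (v = 3 - (7 + 7)*(-74 + 39) = 3 - 14*(-35) = 3 - 1*(-490) = 3 + 490 = 493)
R(c) = 79 - 9*c (R(c) = -2 + (c - 9)*(-9) = -2 + (-9 + c)*(-9) = -2 + (81 - 9*c) = 79 - 9*c)
O = 22389 (O = 493 - 238*(-92) = 493 + 21896 = 22389)
√(O + R(-685)) = √(22389 + (79 - 9*(-685))) = √(22389 + (79 + 6165)) = √(22389 + 6244) = √28633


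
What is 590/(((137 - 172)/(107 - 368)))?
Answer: 30798/7 ≈ 4399.7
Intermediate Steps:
590/(((137 - 172)/(107 - 368))) = 590/((-35/(-261))) = 590/((-35*(-1/261))) = 590/(35/261) = 590*(261/35) = 30798/7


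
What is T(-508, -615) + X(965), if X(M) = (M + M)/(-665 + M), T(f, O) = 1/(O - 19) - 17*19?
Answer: -1505282/4755 ≈ -316.57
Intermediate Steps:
T(f, O) = -323 + 1/(-19 + O) (T(f, O) = 1/(-19 + O) - 323 = -323 + 1/(-19 + O))
X(M) = 2*M/(-665 + M) (X(M) = (2*M)/(-665 + M) = 2*M/(-665 + M))
T(-508, -615) + X(965) = (6138 - 323*(-615))/(-19 - 615) + 2*965/(-665 + 965) = (6138 + 198645)/(-634) + 2*965/300 = -1/634*204783 + 2*965*(1/300) = -204783/634 + 193/30 = -1505282/4755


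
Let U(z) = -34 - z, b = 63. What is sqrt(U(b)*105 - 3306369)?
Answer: 3*I*sqrt(368506) ≈ 1821.1*I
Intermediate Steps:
sqrt(U(b)*105 - 3306369) = sqrt((-34 - 1*63)*105 - 3306369) = sqrt((-34 - 63)*105 - 3306369) = sqrt(-97*105 - 3306369) = sqrt(-10185 - 3306369) = sqrt(-3316554) = 3*I*sqrt(368506)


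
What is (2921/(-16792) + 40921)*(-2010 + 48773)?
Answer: 32132845241893/16792 ≈ 1.9136e+9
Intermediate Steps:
(2921/(-16792) + 40921)*(-2010 + 48773) = (2921*(-1/16792) + 40921)*46763 = (-2921/16792 + 40921)*46763 = (687142511/16792)*46763 = 32132845241893/16792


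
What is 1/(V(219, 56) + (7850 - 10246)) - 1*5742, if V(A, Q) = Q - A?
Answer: -14693779/2559 ≈ -5742.0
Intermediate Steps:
1/(V(219, 56) + (7850 - 10246)) - 1*5742 = 1/((56 - 1*219) + (7850 - 10246)) - 1*5742 = 1/((56 - 219) - 2396) - 5742 = 1/(-163 - 2396) - 5742 = 1/(-2559) - 5742 = -1/2559 - 5742 = -14693779/2559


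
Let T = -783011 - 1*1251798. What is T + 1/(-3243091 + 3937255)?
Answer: -1412491154675/694164 ≈ -2.0348e+6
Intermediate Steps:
T = -2034809 (T = -783011 - 1251798 = -2034809)
T + 1/(-3243091 + 3937255) = -2034809 + 1/(-3243091 + 3937255) = -2034809 + 1/694164 = -1412491154675/694164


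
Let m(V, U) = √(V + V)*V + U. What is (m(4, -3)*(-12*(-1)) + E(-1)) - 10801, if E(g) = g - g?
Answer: -10837 + 96*√2 ≈ -10701.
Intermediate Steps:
E(g) = 0
m(V, U) = U + √2*V^(3/2) (m(V, U) = √(2*V)*V + U = (√2*√V)*V + U = √2*V^(3/2) + U = U + √2*V^(3/2))
(m(4, -3)*(-12*(-1)) + E(-1)) - 10801 = ((-3 + √2*4^(3/2))*(-12*(-1)) + 0) - 10801 = ((-3 + √2*8)*12 + 0) - 10801 = ((-3 + 8*√2)*12 + 0) - 10801 = ((-36 + 96*√2) + 0) - 10801 = (-36 + 96*√2) - 10801 = -10837 + 96*√2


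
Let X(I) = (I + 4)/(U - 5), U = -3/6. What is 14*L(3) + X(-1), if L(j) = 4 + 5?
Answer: 1380/11 ≈ 125.45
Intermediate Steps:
U = -½ (U = -3*⅙ = -½ ≈ -0.50000)
X(I) = -8/11 - 2*I/11 (X(I) = (I + 4)/(-½ - 5) = (4 + I)/(-11/2) = (4 + I)*(-2/11) = -8/11 - 2*I/11)
L(j) = 9
14*L(3) + X(-1) = 14*9 + (-8/11 - 2/11*(-1)) = 126 + (-8/11 + 2/11) = 126 - 6/11 = 1380/11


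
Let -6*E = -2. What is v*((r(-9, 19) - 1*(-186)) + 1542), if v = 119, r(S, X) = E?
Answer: 617015/3 ≈ 2.0567e+5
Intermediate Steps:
E = ⅓ (E = -⅙*(-2) = ⅓ ≈ 0.33333)
r(S, X) = ⅓
v*((r(-9, 19) - 1*(-186)) + 1542) = 119*((⅓ - 1*(-186)) + 1542) = 119*((⅓ + 186) + 1542) = 119*(559/3 + 1542) = 119*(5185/3) = 617015/3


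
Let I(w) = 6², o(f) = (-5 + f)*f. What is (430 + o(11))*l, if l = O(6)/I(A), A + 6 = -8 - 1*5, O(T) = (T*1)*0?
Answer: 0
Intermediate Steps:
o(f) = f*(-5 + f)
O(T) = 0 (O(T) = T*0 = 0)
A = -19 (A = -6 + (-8 - 1*5) = -6 + (-8 - 5) = -6 - 13 = -19)
I(w) = 36
l = 0 (l = 0/36 = 0*(1/36) = 0)
(430 + o(11))*l = (430 + 11*(-5 + 11))*0 = (430 + 11*6)*0 = (430 + 66)*0 = 496*0 = 0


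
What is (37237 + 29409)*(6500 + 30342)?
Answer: 2455371932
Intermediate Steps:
(37237 + 29409)*(6500 + 30342) = 66646*36842 = 2455371932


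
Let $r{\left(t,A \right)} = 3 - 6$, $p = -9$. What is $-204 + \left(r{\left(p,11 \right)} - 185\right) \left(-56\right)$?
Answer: $10324$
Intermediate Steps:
$r{\left(t,A \right)} = -3$
$-204 + \left(r{\left(p,11 \right)} - 185\right) \left(-56\right) = -204 + \left(-3 - 185\right) \left(-56\right) = -204 - -10528 = -204 + 10528 = 10324$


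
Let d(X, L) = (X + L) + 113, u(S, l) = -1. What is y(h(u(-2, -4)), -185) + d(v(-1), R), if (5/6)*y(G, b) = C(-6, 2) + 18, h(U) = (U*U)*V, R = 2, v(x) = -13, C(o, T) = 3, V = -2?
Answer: 636/5 ≈ 127.20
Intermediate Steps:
h(U) = -2*U**2 (h(U) = (U*U)*(-2) = U**2*(-2) = -2*U**2)
y(G, b) = 126/5 (y(G, b) = 6*(3 + 18)/5 = (6/5)*21 = 126/5)
d(X, L) = 113 + L + X (d(X, L) = (L + X) + 113 = 113 + L + X)
y(h(u(-2, -4)), -185) + d(v(-1), R) = 126/5 + (113 + 2 - 13) = 126/5 + 102 = 636/5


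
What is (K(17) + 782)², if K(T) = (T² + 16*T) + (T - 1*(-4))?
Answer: 1860496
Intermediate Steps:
K(T) = 4 + T² + 17*T (K(T) = (T² + 16*T) + (T + 4) = (T² + 16*T) + (4 + T) = 4 + T² + 17*T)
(K(17) + 782)² = ((4 + 17² + 17*17) + 782)² = ((4 + 289 + 289) + 782)² = (582 + 782)² = 1364² = 1860496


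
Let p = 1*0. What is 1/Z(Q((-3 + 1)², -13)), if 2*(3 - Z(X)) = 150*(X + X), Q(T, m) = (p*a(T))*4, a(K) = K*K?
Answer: ⅓ ≈ 0.33333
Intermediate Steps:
p = 0
a(K) = K²
Q(T, m) = 0 (Q(T, m) = (0*T²)*4 = 0*4 = 0)
Z(X) = 3 - 150*X (Z(X) = 3 - 75*(X + X) = 3 - 75*2*X = 3 - 150*X)
1/Z(Q((-3 + 1)², -13)) = 1/(3 - 150*0) = 1/(3 + 0) = 1/3 = ⅓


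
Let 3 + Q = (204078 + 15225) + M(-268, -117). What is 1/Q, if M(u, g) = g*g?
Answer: 1/232989 ≈ 4.2921e-6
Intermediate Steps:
M(u, g) = g²
Q = 232989 (Q = -3 + ((204078 + 15225) + (-117)²) = -3 + (219303 + 13689) = -3 + 232992 = 232989)
1/Q = 1/232989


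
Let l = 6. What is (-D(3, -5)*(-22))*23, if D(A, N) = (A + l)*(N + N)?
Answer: -45540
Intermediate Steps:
D(A, N) = 2*N*(6 + A) (D(A, N) = (A + 6)*(N + N) = (6 + A)*(2*N) = 2*N*(6 + A))
(-D(3, -5)*(-22))*23 = (-2*(-5)*(6 + 3)*(-22))*23 = (-2*(-5)*9*(-22))*23 = (-1*(-90)*(-22))*23 = (90*(-22))*23 = -1980*23 = -45540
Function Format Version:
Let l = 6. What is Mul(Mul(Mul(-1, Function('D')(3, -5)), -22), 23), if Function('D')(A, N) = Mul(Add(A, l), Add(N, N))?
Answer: -45540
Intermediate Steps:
Function('D')(A, N) = Mul(2, N, Add(6, A)) (Function('D')(A, N) = Mul(Add(A, 6), Add(N, N)) = Mul(Add(6, A), Mul(2, N)) = Mul(2, N, Add(6, A)))
Mul(Mul(Mul(-1, Function('D')(3, -5)), -22), 23) = Mul(Mul(Mul(-1, Mul(2, -5, Add(6, 3))), -22), 23) = Mul(Mul(Mul(-1, Mul(2, -5, 9)), -22), 23) = Mul(Mul(Mul(-1, -90), -22), 23) = Mul(Mul(90, -22), 23) = Mul(-1980, 23) = -45540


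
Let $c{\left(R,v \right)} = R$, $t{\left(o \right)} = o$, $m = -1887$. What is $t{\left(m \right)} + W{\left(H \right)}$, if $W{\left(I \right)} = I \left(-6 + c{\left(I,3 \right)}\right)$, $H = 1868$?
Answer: $3476329$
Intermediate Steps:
$W{\left(I \right)} = I \left(-6 + I\right)$
$t{\left(m \right)} + W{\left(H \right)} = -1887 + 1868 \left(-6 + 1868\right) = -1887 + 1868 \cdot 1862 = -1887 + 3478216 = 3476329$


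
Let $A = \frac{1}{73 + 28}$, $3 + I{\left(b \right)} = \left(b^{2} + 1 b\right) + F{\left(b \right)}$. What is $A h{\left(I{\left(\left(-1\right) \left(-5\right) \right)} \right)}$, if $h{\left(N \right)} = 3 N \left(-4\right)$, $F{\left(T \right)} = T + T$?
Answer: $- \frac{444}{101} \approx -4.396$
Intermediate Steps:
$F{\left(T \right)} = 2 T$
$I{\left(b \right)} = -3 + b^{2} + 3 b$ ($I{\left(b \right)} = -3 + \left(\left(b^{2} + 1 b\right) + 2 b\right) = -3 + \left(\left(b^{2} + b\right) + 2 b\right) = -3 + \left(\left(b + b^{2}\right) + 2 b\right) = -3 + \left(b^{2} + 3 b\right) = -3 + b^{2} + 3 b$)
$h{\left(N \right)} = - 12 N$
$A = \frac{1}{101} \approx 0.009901$
$A h{\left(I{\left(\left(-1\right) \left(-5\right) \right)} \right)} = \frac{\left(-12\right) \left(-3 + \left(\left(-1\right) \left(-5\right)\right)^{2} + 3 \left(\left(-1\right) \left(-5\right)\right)\right)}{101} = \frac{\left(-12\right) \left(-3 + 5^{2} + 3 \cdot 5\right)}{101} = \frac{\left(-12\right) \left(-3 + 25 + 15\right)}{101} = \frac{\left(-12\right) 37}{101} = \frac{1}{101} \left(-444\right) = - \frac{444}{101}$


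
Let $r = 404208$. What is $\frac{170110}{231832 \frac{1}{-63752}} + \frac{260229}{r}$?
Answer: $- \frac{182646495784843}{3904514544} \approx -46778.0$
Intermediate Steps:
$\frac{170110}{231832 \frac{1}{-63752}} + \frac{260229}{r} = \frac{170110}{231832 \frac{1}{-63752}} + \frac{260229}{404208} = \frac{170110}{231832 \left(- \frac{1}{63752}\right)} + 260229 \cdot \frac{1}{404208} = \frac{170110}{- \frac{28979}{7969}} + \frac{86743}{134736} = 170110 \left(- \frac{7969}{28979}\right) + \frac{86743}{134736} = - \frac{1355606590}{28979} + \frac{86743}{134736} = - \frac{182646495784843}{3904514544}$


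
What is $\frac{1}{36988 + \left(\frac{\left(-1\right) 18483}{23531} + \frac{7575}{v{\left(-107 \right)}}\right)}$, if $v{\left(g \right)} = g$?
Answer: $\frac{2517817}{92948790190} \approx 2.7088 \cdot 10^{-5}$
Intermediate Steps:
$\frac{1}{36988 + \left(\frac{\left(-1\right) 18483}{23531} + \frac{7575}{v{\left(-107 \right)}}\right)} = \frac{1}{36988 + \left(\frac{\left(-1\right) 18483}{23531} + \frac{7575}{-107}\right)} = \frac{1}{36988 + \left(\left(-18483\right) \frac{1}{23531} + 7575 \left(- \frac{1}{107}\right)\right)} = \frac{1}{36988 - \frac{180225006}{2517817}} = \frac{1}{\frac{92948790190}{2517817}} = \frac{2517817}{92948790190}$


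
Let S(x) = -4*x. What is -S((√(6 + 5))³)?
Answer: 44*√11 ≈ 145.93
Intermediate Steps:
-S((√(6 + 5))³) = -(-4)*(√(6 + 5))³ = -(-4)*(√11)³ = -(-4)*11*√11 = -(-44)*√11 = 44*√11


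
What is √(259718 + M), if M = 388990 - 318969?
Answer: √329739 ≈ 574.23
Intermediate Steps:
M = 70021
√(259718 + M) = √(259718 + 70021) = √329739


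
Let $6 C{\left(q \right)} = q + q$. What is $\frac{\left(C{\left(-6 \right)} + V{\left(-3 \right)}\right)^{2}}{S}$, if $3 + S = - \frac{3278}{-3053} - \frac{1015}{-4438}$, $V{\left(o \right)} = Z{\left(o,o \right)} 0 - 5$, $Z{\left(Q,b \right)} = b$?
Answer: $- \frac{94844498}{3285869} \approx -28.864$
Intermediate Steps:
$C{\left(q \right)} = \frac{q}{3}$ ($C{\left(q \right)} = \frac{q + q}{6} = \frac{2 q}{6} = \frac{q}{3}$)
$V{\left(o \right)} = -5$ ($V{\left(o \right)} = o 0 - 5 = 0 - 5 = -5$)
$S = - \frac{3285869}{1935602}$ ($S = -3 - \left(- \frac{3278}{3053} - \frac{145}{634}\right) = -3 - - \frac{2520937}{1935602} = -3 + \left(\frac{3278}{3053} + \frac{145}{634}\right) = -3 + \frac{2520937}{1935602} = - \frac{3285869}{1935602} \approx -1.6976$)
$\frac{\left(C{\left(-6 \right)} + V{\left(-3 \right)}\right)^{2}}{S} = \frac{\left(\frac{1}{3} \left(-6\right) - 5\right)^{2}}{- \frac{3285869}{1935602}} = \left(-2 - 5\right)^{2} \left(- \frac{1935602}{3285869}\right) = \left(-7\right)^{2} \left(- \frac{1935602}{3285869}\right) = 49 \left(- \frac{1935602}{3285869}\right) = - \frac{94844498}{3285869}$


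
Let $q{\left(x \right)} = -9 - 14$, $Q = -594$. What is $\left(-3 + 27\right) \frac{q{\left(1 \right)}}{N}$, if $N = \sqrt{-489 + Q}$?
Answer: $\frac{184 i \sqrt{3}}{19} \approx 16.774 i$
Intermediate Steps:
$N = 19 i \sqrt{3}$ ($N = \sqrt{-489 - 594} = \sqrt{-1083} = 19 i \sqrt{3} \approx 32.909 i$)
$q{\left(x \right)} = -23$ ($q{\left(x \right)} = -9 - 14 = -23$)
$\left(-3 + 27\right) \frac{q{\left(1 \right)}}{N} = \left(-3 + 27\right) \left(- \frac{23}{19 i \sqrt{3}}\right) = 24 \left(- 23 \left(- \frac{i \sqrt{3}}{57}\right)\right) = 24 \frac{23 i \sqrt{3}}{57} = \frac{184 i \sqrt{3}}{19}$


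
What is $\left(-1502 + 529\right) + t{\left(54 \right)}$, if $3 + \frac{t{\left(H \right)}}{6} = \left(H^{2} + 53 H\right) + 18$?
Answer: $33785$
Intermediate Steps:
$t{\left(H \right)} = 90 + 6 H^{2} + 318 H$ ($t{\left(H \right)} = -18 + 6 \left(\left(H^{2} + 53 H\right) + 18\right) = -18 + 6 \left(18 + H^{2} + 53 H\right) = -18 + \left(108 + 6 H^{2} + 318 H\right) = 90 + 6 H^{2} + 318 H$)
$\left(-1502 + 529\right) + t{\left(54 \right)} = \left(-1502 + 529\right) + \left(90 + 6 \cdot 54^{2} + 318 \cdot 54\right) = -973 + \left(90 + 6 \cdot 2916 + 17172\right) = -973 + \left(90 + 17496 + 17172\right) = -973 + 34758 = 33785$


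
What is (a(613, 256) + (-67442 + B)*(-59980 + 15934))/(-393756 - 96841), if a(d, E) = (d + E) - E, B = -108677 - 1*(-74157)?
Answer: -4491018865/490597 ≈ -9154.2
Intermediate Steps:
B = -34520 (B = -108677 + 74157 = -34520)
a(d, E) = d (a(d, E) = (E + d) - E = d)
(a(613, 256) + (-67442 + B)*(-59980 + 15934))/(-393756 - 96841) = (613 + (-67442 - 34520)*(-59980 + 15934))/(-393756 - 96841) = (613 - 101962*(-44046))/(-490597) = (613 + 4491018252)*(-1/490597) = 4491018865*(-1/490597) = -4491018865/490597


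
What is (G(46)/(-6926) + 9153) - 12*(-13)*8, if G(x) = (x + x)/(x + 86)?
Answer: 2377231735/228558 ≈ 10401.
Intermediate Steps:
G(x) = 2*x/(86 + x) (G(x) = (2*x)/(86 + x) = 2*x/(86 + x))
(G(46)/(-6926) + 9153) - 12*(-13)*8 = ((2*46/(86 + 46))/(-6926) + 9153) - 12*(-13)*8 = ((2*46/132)*(-1/6926) + 9153) + 156*8 = ((2*46*(1/132))*(-1/6926) + 9153) + 1248 = ((23/33)*(-1/6926) + 9153) + 1248 = (-23/228558 + 9153) + 1248 = 2091991351/228558 + 1248 = 2377231735/228558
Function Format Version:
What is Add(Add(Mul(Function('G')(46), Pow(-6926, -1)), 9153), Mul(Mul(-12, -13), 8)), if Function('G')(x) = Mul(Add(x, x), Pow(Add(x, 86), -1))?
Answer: Rational(2377231735, 228558) ≈ 10401.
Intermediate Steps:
Function('G')(x) = Mul(2, x, Pow(Add(86, x), -1)) (Function('G')(x) = Mul(Mul(2, x), Pow(Add(86, x), -1)) = Mul(2, x, Pow(Add(86, x), -1)))
Add(Add(Mul(Function('G')(46), Pow(-6926, -1)), 9153), Mul(Mul(-12, -13), 8)) = Add(Add(Mul(Mul(2, 46, Pow(Add(86, 46), -1)), Pow(-6926, -1)), 9153), Mul(Mul(-12, -13), 8)) = Add(Add(Mul(Mul(2, 46, Pow(132, -1)), Rational(-1, 6926)), 9153), Mul(156, 8)) = Add(Add(Mul(Mul(2, 46, Rational(1, 132)), Rational(-1, 6926)), 9153), 1248) = Add(Add(Mul(Rational(23, 33), Rational(-1, 6926)), 9153), 1248) = Add(Add(Rational(-23, 228558), 9153), 1248) = Add(Rational(2091991351, 228558), 1248) = Rational(2377231735, 228558)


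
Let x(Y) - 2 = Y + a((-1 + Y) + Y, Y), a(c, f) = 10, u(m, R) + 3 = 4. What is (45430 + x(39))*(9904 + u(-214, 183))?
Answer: 450489305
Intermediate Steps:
u(m, R) = 1 (u(m, R) = -3 + 4 = 1)
x(Y) = 12 + Y (x(Y) = 2 + (Y + 10) = 2 + (10 + Y) = 12 + Y)
(45430 + x(39))*(9904 + u(-214, 183)) = (45430 + (12 + 39))*(9904 + 1) = (45430 + 51)*9905 = 45481*9905 = 450489305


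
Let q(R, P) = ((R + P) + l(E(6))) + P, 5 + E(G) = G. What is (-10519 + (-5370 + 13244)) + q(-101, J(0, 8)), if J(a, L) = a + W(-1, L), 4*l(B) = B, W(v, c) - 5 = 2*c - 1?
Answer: -10823/4 ≈ -2705.8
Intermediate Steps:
W(v, c) = 4 + 2*c (W(v, c) = 5 + (2*c - 1) = 5 + (-1 + 2*c) = 4 + 2*c)
E(G) = -5 + G
l(B) = B/4
J(a, L) = 4 + a + 2*L (J(a, L) = a + (4 + 2*L) = 4 + a + 2*L)
q(R, P) = 1/4 + R + 2*P (q(R, P) = ((R + P) + (-5 + 6)/4) + P = ((P + R) + (1/4)*1) + P = ((P + R) + 1/4) + P = (1/4 + P + R) + P = 1/4 + R + 2*P)
(-10519 + (-5370 + 13244)) + q(-101, J(0, 8)) = (-10519 + (-5370 + 13244)) + (1/4 - 101 + 2*(4 + 0 + 2*8)) = (-10519 + 7874) + (1/4 - 101 + 2*(4 + 0 + 16)) = -2645 + (1/4 - 101 + 2*20) = -2645 + (1/4 - 101 + 40) = -2645 - 243/4 = -10823/4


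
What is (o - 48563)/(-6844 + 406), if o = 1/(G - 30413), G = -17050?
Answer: 1152472835/152783397 ≈ 7.5432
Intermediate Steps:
o = -1/47463 (o = 1/(-17050 - 30413) = 1/(-47463) = -1/47463 ≈ -2.1069e-5)
(o - 48563)/(-6844 + 406) = (-1/47463 - 48563)/(-6844 + 406) = -2304945670/47463/(-6438) = -2304945670/47463*(-1/6438) = 1152472835/152783397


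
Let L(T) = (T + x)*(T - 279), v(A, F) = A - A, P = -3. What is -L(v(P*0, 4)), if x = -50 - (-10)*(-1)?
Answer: -16740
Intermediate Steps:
x = -60 (x = -50 - 1*10 = -50 - 10 = -60)
v(A, F) = 0
L(T) = (-279 + T)*(-60 + T) (L(T) = (T - 60)*(T - 279) = (-60 + T)*(-279 + T) = (-279 + T)*(-60 + T))
-L(v(P*0, 4)) = -(16740 + 0² - 339*0) = -(16740 + 0 + 0) = -1*16740 = -16740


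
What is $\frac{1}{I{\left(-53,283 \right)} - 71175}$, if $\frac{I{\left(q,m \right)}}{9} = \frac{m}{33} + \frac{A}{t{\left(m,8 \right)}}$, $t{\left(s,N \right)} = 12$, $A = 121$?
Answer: $- \frac{44}{3124311} \approx -1.4083 \cdot 10^{-5}$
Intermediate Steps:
$I{\left(q,m \right)} = \frac{363}{4} + \frac{3 m}{11}$ ($I{\left(q,m \right)} = 9 \left(\frac{m}{33} + \frac{121}{12}\right) = 9 \left(\frac{121}{12} + \frac{m}{33}\right) = \frac{363}{4} + \frac{3 m}{11}$)
$\frac{1}{I{\left(-53,283 \right)} - 71175} = \frac{1}{\left(\frac{363}{4} + \frac{3}{11} \cdot 283\right) - 71175} = \frac{1}{\left(\frac{363}{4} + \frac{849}{11}\right) - 71175} = \frac{1}{\frac{7389}{44} - 71175} = \frac{1}{- \frac{3124311}{44}} = - \frac{44}{3124311}$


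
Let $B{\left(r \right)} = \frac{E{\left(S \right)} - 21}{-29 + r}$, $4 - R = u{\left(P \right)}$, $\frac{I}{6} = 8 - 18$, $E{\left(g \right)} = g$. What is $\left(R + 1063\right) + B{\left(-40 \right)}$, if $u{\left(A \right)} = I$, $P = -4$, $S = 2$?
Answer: $\frac{77782}{69} \approx 1127.3$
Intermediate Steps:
$I = -60$ ($I = 6 \left(8 - 18\right) = 6 \left(-10\right) = -60$)
$u{\left(A \right)} = -60$
$R = 64$ ($R = 4 - -60 = 4 + 60 = 64$)
$B{\left(r \right)} = - \frac{19}{-29 + r}$ ($B{\left(r \right)} = \frac{2 - 21}{-29 + r} = - \frac{19}{-29 + r}$)
$\left(R + 1063\right) + B{\left(-40 \right)} = \left(64 + 1063\right) - \frac{19}{-29 - 40} = 1127 - \frac{19}{-69} = 1127 - - \frac{19}{69} = 1127 + \frac{19}{69} = \frac{77782}{69}$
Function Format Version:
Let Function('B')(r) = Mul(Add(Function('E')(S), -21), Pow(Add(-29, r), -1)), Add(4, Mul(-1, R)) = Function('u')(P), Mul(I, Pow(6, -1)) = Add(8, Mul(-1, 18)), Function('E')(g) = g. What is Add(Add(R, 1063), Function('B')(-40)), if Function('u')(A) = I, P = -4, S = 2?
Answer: Rational(77782, 69) ≈ 1127.3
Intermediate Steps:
I = -60 (I = Mul(6, Add(8, Mul(-1, 18))) = Mul(6, Add(8, -18)) = Mul(6, -10) = -60)
Function('u')(A) = -60
R = 64 (R = Add(4, Mul(-1, -60)) = Add(4, 60) = 64)
Function('B')(r) = Mul(-19, Pow(Add(-29, r), -1)) (Function('B')(r) = Mul(Add(2, -21), Pow(Add(-29, r), -1)) = Mul(-19, Pow(Add(-29, r), -1)))
Add(Add(R, 1063), Function('B')(-40)) = Add(Add(64, 1063), Mul(-19, Pow(Add(-29, -40), -1))) = Add(1127, Mul(-19, Pow(-69, -1))) = Add(1127, Mul(-19, Rational(-1, 69))) = Add(1127, Rational(19, 69)) = Rational(77782, 69)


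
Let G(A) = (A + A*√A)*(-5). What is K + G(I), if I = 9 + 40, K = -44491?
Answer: -46451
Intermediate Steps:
I = 49
G(A) = -5*A - 5*A^(3/2) (G(A) = (A + A^(3/2))*(-5) = -5*A - 5*A^(3/2))
K + G(I) = -44491 + (-5*49 - 5*49^(3/2)) = -44491 + (-245 - 5*343) = -44491 + (-245 - 1715) = -44491 - 1960 = -46451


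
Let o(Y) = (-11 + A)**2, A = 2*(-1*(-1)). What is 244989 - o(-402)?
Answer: 244908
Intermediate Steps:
A = 2 (A = 2*1 = 2)
o(Y) = 81 (o(Y) = (-11 + 2)**2 = (-9)**2 = 81)
244989 - o(-402) = 244989 - 1*81 = 244989 - 81 = 244908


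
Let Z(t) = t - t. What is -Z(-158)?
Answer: 0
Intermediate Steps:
Z(t) = 0
-Z(-158) = -1*0 = 0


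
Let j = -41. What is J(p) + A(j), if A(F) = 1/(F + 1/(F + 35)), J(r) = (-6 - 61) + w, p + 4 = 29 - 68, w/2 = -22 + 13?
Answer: -21001/247 ≈ -85.024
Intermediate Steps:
w = -18 (w = 2*(-22 + 13) = 2*(-9) = -18)
p = -43 (p = -4 + (29 - 68) = -4 - 39 = -43)
J(r) = -85 (J(r) = (-6 - 61) - 18 = -67 - 18 = -85)
A(F) = 1/(F + 1/(35 + F))
J(p) + A(j) = -85 + (35 - 41)/(1 + (-41)**2 + 35*(-41)) = -85 - 6/(1 + 1681 - 1435) = -85 - 6/247 = -21001/247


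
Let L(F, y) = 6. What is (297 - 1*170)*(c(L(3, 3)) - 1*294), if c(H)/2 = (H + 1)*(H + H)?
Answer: -16002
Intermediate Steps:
c(H) = 4*H*(1 + H) (c(H) = 2*((H + 1)*(H + H)) = 2*((1 + H)*(2*H)) = 2*(2*H*(1 + H)) = 4*H*(1 + H))
(297 - 1*170)*(c(L(3, 3)) - 1*294) = (297 - 1*170)*(4*6*(1 + 6) - 1*294) = (297 - 170)*(4*6*7 - 294) = 127*(168 - 294) = 127*(-126) = -16002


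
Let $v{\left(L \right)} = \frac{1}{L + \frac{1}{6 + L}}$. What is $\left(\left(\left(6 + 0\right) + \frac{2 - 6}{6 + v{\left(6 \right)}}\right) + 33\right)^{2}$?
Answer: $\frac{74459641}{50625} \approx 1470.8$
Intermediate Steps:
$\left(\left(\left(6 + 0\right) + \frac{2 - 6}{6 + v{\left(6 \right)}}\right) + 33\right)^{2} = \left(\left(\left(6 + 0\right) + \frac{2 - 6}{6 + \frac{6 + 6}{1 + 6^{2} + 6 \cdot 6}}\right) + 33\right)^{2} = \left(\left(6 - \frac{4}{6 + \frac{1}{1 + 36 + 36} \cdot 12}\right) + 33\right)^{2} = \left(\left(6 - \frac{4}{6 + \frac{1}{73} \cdot 12}\right) + 33\right)^{2} = \left(\left(6 - \frac{4}{6 + \frac{12}{73}}\right) + 33\right)^{2} = \left(\left(6 - \frac{4}{\frac{450}{73}}\right) + 33\right)^{2} = \left(\left(6 - \frac{146}{225}\right) + 33\right)^{2} = \left(\frac{1204}{225} + 33\right)^{2} = \left(\frac{8629}{225}\right)^{2} = \frac{74459641}{50625}$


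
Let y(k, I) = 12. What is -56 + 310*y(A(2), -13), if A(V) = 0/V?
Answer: 3664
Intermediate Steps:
A(V) = 0
-56 + 310*y(A(2), -13) = -56 + 310*12 = -56 + 3720 = 3664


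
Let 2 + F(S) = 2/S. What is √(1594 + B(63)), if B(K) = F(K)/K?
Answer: √6326462/63 ≈ 39.925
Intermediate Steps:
F(S) = -2 + 2/S
B(K) = (-2 + 2/K)/K
√(1594 + B(63)) = √(1594 + 2*(1 - 1*63)/63²) = √(1594 + 2*(1/3969)*(1 - 63)) = √(1594 + 2*(1/3969)*(-62)) = √(1594 - 124/3969) = √(6326462/3969) = √6326462/63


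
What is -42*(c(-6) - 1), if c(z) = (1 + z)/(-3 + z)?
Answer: 56/3 ≈ 18.667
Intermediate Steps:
c(z) = (1 + z)/(-3 + z)
-42*(c(-6) - 1) = -42*((1 - 6)/(-3 - 6) - 1) = -42*(-5/(-9) - 1) = -42*(-⅑*(-5) - 1) = -42*(5/9 - 1) = -42*(-4/9) = 56/3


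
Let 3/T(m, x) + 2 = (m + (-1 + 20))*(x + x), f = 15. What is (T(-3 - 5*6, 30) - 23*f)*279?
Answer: -81047547/842 ≈ -96256.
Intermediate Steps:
T(m, x) = 3/(-2 + 2*x*(19 + m)) (T(m, x) = 3/(-2 + (m + (-1 + 20))*(x + x)) = 3/(-2 + (m + 19)*(2*x)) = 3/(-2 + (19 + m)*(2*x)) = 3/(-2 + 2*x*(19 + m)))
(T(-3 - 5*6, 30) - 23*f)*279 = (3/(2*(-1 + 19*30 + (-3 - 5*6)*30)) - 23*15)*279 = (3/(2*(-1 + 570 + (-3 - 30)*30)) - 345)*279 = (3/(2*(-1 + 570 - 33*30)) - 345)*279 = (3/(2*(-1 + 570 - 990)) - 345)*279 = ((3/2)/(-421) - 345)*279 = ((3/2)*(-1/421) - 345)*279 = (-3/842 - 345)*279 = -290493/842*279 = -81047547/842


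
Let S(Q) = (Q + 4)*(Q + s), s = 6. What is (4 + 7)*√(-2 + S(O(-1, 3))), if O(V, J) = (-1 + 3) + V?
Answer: 11*√33 ≈ 63.190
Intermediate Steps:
O(V, J) = 2 + V
S(Q) = (4 + Q)*(6 + Q) (S(Q) = (Q + 4)*(Q + 6) = (4 + Q)*(6 + Q))
(4 + 7)*√(-2 + S(O(-1, 3))) = (4 + 7)*√(-2 + (24 + (2 - 1)² + 10*(2 - 1))) = 11*√(-2 + (24 + 1² + 10*1)) = 11*√(-2 + (24 + 1 + 10)) = 11*√(-2 + 35) = 11*√33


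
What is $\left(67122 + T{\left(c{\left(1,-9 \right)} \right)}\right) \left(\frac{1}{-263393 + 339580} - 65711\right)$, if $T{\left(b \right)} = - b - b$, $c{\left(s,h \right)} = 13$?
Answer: $- \frac{335904312151776}{76187} \approx -4.4089 \cdot 10^{9}$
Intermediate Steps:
$T{\left(b \right)} = - 2 b$
$\left(67122 + T{\left(c{\left(1,-9 \right)} \right)}\right) \left(\frac{1}{-263393 + 339580} - 65711\right) = \left(67122 - 26\right) \left(\frac{1}{-263393 + 339580} - 65711\right) = \left(67122 - 26\right) \left(\frac{1}{76187} - 65711\right) = 67096 \left(\frac{1}{76187} - 65711\right) = 67096 \left(- \frac{5006323956}{76187}\right) = - \frac{335904312151776}{76187}$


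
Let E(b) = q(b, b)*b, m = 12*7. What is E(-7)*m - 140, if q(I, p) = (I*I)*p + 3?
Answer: 199780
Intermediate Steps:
q(I, p) = 3 + p*I**2 (q(I, p) = I**2*p + 3 = p*I**2 + 3 = 3 + p*I**2)
m = 84
E(b) = b*(3 + b**3) (E(b) = (3 + b*b**2)*b = (3 + b**3)*b = b*(3 + b**3))
E(-7)*m - 140 = -7*(3 + (-7)**3)*84 - 140 = -7*(3 - 343)*84 - 140 = -7*(-340)*84 - 140 = 2380*84 - 140 = 199920 - 140 = 199780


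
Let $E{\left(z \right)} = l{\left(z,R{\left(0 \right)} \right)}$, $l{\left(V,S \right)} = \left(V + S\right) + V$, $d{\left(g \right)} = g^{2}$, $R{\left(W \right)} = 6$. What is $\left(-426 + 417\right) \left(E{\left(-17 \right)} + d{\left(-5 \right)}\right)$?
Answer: $27$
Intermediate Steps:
$l{\left(V,S \right)} = S + 2 V$ ($l{\left(V,S \right)} = \left(S + V\right) + V = S + 2 V$)
$E{\left(z \right)} = 6 + 2 z$
$\left(-426 + 417\right) \left(E{\left(-17 \right)} + d{\left(-5 \right)}\right) = \left(-426 + 417\right) \left(\left(6 + 2 \left(-17\right)\right) + \left(-5\right)^{2}\right) = - 9 \left(\left(6 - 34\right) + 25\right) = - 9 \left(-28 + 25\right) = \left(-9\right) \left(-3\right) = 27$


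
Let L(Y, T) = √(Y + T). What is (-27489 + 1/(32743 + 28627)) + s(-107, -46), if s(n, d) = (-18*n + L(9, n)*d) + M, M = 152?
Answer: -1559473069/61370 - 322*I*√2 ≈ -25411.0 - 455.38*I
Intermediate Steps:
L(Y, T) = √(T + Y)
s(n, d) = 152 - 18*n + d*√(9 + n) (s(n, d) = (-18*n + √(n + 9)*d) + 152 = (-18*n + √(9 + n)*d) + 152 = (-18*n + d*√(9 + n)) + 152 = 152 - 18*n + d*√(9 + n))
(-27489 + 1/(32743 + 28627)) + s(-107, -46) = (-27489 + 1/(32743 + 28627)) + (152 - 18*(-107) - 46*√(9 - 107)) = (-27489 + 1/61370) + (152 + 1926 - 322*I*√2) = -1686999929/61370 + (152 + 1926 - 322*I*√2) = -1686999929/61370 + (2078 - 322*I*√2) = -1559473069/61370 - 322*I*√2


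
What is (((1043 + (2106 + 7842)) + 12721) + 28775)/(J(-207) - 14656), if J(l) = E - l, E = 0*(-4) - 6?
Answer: -52487/14455 ≈ -3.6311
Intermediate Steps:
E = -6 (E = 0 - 6 = -6)
J(l) = -6 - l
(((1043 + (2106 + 7842)) + 12721) + 28775)/(J(-207) - 14656) = (((1043 + (2106 + 7842)) + 12721) + 28775)/((-6 - 1*(-207)) - 14656) = (((1043 + 9948) + 12721) + 28775)/((-6 + 207) - 14656) = ((10991 + 12721) + 28775)/(201 - 14656) = (23712 + 28775)/(-14455) = 52487*(-1/14455) = -52487/14455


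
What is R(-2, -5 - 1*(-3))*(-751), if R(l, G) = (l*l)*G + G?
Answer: 7510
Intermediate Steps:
R(l, G) = G + G*l² (R(l, G) = l²*G + G = G*l² + G = G + G*l²)
R(-2, -5 - 1*(-3))*(-751) = ((-5 - 1*(-3))*(1 + (-2)²))*(-751) = ((-5 + 3)*(1 + 4))*(-751) = -2*5*(-751) = -10*(-751) = 7510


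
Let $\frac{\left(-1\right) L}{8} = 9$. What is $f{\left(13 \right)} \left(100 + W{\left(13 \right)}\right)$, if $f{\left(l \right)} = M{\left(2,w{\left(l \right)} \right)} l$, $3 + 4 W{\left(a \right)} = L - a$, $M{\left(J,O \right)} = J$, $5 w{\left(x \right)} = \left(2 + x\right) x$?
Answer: $2028$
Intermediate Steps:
$w{\left(x \right)} = \frac{x \left(2 + x\right)}{5}$ ($w{\left(x \right)} = \frac{\left(2 + x\right) x}{5} = \frac{x \left(2 + x\right)}{5}$)
$L = -72$ ($L = \left(-8\right) 9 = -72$)
$W{\left(a \right)} = - \frac{75}{4} - \frac{a}{4}$ ($W{\left(a \right)} = - \frac{3}{4} + \frac{-72 - a}{4} = - \frac{3}{4} - \left(18 + \frac{a}{4}\right) = - \frac{75}{4} - \frac{a}{4}$)
$f{\left(l \right)} = 2 l$
$f{\left(13 \right)} \left(100 + W{\left(13 \right)}\right) = 2 \cdot 13 \left(100 - 22\right) = 26 \left(100 - 22\right) = 26 \cdot 78 = 2028$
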